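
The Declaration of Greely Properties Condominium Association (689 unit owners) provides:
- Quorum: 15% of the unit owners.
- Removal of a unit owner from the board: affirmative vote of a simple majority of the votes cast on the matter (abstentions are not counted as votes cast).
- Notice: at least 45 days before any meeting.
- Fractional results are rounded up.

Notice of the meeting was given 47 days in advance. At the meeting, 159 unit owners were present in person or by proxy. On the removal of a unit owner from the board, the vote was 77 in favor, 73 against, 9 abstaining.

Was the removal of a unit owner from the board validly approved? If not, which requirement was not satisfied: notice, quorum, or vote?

Notice: 47 days given; 45 required. Satisfied.
Quorum: 15% of 689 = 103.35, rounded up to 104; 159 present. Satisfied.
Vote: requires a majority of the votes cast (159 − 9 abstaining = 150); a majority of 150 is 76, so 76 needed; 77 in favor. Satisfied.

Valid — all requirements satisfied.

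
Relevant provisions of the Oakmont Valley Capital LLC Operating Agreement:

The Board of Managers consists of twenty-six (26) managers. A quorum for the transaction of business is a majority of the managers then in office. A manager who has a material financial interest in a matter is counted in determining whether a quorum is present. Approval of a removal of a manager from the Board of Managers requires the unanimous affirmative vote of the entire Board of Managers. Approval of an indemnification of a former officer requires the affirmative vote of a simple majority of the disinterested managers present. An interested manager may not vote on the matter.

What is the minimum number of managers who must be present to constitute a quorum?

14

A majority of 26 is 14.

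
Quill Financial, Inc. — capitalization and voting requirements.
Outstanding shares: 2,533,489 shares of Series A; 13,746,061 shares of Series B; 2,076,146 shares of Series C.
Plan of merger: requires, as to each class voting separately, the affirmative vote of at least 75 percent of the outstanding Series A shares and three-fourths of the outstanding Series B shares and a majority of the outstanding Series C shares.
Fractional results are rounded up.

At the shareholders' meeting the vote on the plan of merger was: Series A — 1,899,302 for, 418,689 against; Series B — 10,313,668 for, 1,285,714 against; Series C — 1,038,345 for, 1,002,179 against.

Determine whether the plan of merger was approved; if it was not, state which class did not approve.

Series A: 3/4 of 2533489 = 1900116.75, rounded up to 1900117; 1,900,117 required, 1,899,302 in favor — not approved.
Series B: 3/4 of 13746061 = 10309545.75, rounded up to 10309546; 10,309,546 required, 10,313,668 in favor — approved.
Series C: a majority of 2076146 is 1038074; 1,038,074 required, 1,038,345 in favor — approved.

Not approved — the Series A shares did not give the required vote.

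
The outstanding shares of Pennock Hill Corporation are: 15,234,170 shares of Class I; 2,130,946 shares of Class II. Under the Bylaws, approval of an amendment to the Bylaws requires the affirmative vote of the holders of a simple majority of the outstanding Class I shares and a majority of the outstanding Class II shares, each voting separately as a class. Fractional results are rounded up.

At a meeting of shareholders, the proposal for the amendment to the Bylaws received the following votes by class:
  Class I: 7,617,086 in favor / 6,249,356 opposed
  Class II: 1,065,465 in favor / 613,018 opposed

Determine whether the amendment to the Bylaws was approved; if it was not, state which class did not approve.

Class I: a majority of 15234170 is 7617086; 7,617,086 required, 7,617,086 in favor — approved.
Class II: a majority of 2130946 is 1065474; 1,065,474 required, 1,065,465 in favor — not approved.

Not approved — the Class II shares did not give the required vote.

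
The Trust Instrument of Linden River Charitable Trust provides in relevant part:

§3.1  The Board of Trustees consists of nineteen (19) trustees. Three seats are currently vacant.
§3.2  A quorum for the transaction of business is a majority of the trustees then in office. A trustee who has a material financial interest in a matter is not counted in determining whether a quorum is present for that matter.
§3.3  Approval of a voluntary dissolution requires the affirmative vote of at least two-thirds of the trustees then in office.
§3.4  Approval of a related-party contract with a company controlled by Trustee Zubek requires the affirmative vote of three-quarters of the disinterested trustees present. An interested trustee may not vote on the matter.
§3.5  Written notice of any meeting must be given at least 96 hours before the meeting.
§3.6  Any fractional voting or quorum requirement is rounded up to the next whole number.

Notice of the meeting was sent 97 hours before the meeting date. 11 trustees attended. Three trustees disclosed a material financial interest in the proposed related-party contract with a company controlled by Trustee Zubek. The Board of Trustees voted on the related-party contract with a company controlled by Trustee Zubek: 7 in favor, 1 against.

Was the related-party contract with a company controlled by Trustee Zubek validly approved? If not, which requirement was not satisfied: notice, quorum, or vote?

Invalid — quorum requirement not satisfied.

Notice: 97 hours given; 96 required (97 ≥ 96). Satisfied.
Quorum: 11 present, but the 3 interested trustees do not count, leaving 8. Quorum is 9. Not satisfied.
Vote: the related-party contract with a company controlled by Trustee Zubek requires three-fourths of the disinterested trustees present (11 − 3 = 8). 3/4 of 8 = 6, so 6 affirmative votes are needed; 7 voted in favor. Satisfied. (Moot — without a quorum no business can be validly transacted.)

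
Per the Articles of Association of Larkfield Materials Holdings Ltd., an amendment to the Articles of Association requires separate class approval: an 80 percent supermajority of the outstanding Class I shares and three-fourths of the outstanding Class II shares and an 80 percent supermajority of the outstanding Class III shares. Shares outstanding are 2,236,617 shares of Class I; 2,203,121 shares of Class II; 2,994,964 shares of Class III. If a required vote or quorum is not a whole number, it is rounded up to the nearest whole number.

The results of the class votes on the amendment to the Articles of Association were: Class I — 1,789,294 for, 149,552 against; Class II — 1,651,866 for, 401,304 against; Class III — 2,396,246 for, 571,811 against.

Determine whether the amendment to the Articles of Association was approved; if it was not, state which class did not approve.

Not approved — the Class II shares did not give the required vote.

Class I: 4/5 of 2236617 = 1789293.60, rounded up to 1789294; 1,789,294 required, 1,789,294 in favor — approved.
Class II: 3/4 of 2203121 = 1652340.75, rounded up to 1652341; 1,652,341 required, 1,651,866 in favor — not approved.
Class III: 4/5 of 2994964 = 2395971.20, rounded up to 2395972; 2,395,972 required, 2,396,246 in favor — approved.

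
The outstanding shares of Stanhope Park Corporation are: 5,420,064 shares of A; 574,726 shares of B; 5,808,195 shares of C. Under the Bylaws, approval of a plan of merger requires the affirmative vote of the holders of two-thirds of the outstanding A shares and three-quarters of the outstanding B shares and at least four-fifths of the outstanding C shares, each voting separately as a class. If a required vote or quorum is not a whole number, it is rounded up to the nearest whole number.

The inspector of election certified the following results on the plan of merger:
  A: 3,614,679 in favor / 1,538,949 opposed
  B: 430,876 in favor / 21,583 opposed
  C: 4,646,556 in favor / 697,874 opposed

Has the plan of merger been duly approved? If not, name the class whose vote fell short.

Not approved — the B shares did not give the required vote.

A: 2/3 of 5420064 = 3613376; 3,613,376 required, 3,614,679 in favor — approved.
B: 3/4 of 574726 = 431044.50, rounded up to 431045; 431,045 required, 430,876 in favor — not approved.
C: 4/5 of 5808195 = 4646556; 4,646,556 required, 4,646,556 in favor — approved.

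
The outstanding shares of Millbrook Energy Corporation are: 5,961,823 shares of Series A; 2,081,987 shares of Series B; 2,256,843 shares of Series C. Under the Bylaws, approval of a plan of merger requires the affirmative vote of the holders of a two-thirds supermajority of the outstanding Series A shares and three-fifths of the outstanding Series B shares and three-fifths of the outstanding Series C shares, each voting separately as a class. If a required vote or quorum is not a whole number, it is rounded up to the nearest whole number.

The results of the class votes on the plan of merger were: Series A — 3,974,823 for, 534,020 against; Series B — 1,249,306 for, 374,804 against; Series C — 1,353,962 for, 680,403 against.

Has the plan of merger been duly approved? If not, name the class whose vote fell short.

Not approved — the Series C shares did not give the required vote.

Series A: 2/3 of 5961823 = 3974548.67, rounded up to 3974549; 3,974,549 required, 3,974,823 in favor — approved.
Series B: 3/5 of 2081987 = 1249192.20, rounded up to 1249193; 1,249,193 required, 1,249,306 in favor — approved.
Series C: 3/5 of 2256843 = 1354105.80, rounded up to 1354106; 1,354,106 required, 1,353,962 in favor — not approved.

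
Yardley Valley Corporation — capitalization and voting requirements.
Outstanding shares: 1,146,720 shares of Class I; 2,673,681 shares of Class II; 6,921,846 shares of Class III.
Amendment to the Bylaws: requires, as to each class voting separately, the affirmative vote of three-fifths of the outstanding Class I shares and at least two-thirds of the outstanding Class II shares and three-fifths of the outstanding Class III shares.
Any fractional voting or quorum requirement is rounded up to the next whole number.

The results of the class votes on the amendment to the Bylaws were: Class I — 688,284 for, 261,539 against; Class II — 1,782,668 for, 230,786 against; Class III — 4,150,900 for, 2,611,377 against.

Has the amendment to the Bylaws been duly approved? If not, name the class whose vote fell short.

Not approved — the Class III shares did not give the required vote.

Class I: 3/5 of 1146720 = 688032; 688,032 required, 688,284 in favor — approved.
Class II: 2/3 of 2673681 = 1782454; 1,782,454 required, 1,782,668 in favor — approved.
Class III: 3/5 of 6921846 = 4153107.60, rounded up to 4153108; 4,153,108 required, 4,150,900 in favor — not approved.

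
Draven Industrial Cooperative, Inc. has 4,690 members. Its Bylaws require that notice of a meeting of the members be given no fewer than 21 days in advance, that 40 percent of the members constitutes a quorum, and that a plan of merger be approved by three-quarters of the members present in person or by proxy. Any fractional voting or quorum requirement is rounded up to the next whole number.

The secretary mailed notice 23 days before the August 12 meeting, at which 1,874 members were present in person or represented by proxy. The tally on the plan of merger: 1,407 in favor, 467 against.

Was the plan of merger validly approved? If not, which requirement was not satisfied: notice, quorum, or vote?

Invalid — quorum requirement not satisfied.

Notice: 23 days given; 21 required. Satisfied.
Quorum: 40% of 4,690 = 1,876; 1,874 present. Not satisfied.
Vote: requires three-fourths of those present (1,874); 3/4 of 1874 = 1405.50, rounded up to 1406, so 1,406 needed; 1,407 in favor. Satisfied.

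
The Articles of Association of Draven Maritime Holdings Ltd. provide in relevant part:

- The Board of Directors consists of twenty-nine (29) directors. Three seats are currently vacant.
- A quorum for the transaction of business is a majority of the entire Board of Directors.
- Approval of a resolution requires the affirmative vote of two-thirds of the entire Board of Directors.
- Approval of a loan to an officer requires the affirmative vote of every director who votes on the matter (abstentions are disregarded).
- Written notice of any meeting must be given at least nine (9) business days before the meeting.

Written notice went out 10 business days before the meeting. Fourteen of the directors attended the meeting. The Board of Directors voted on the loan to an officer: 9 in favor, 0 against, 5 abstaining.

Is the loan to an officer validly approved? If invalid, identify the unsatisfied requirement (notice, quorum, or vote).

Notice: 10 business days given; 9 required (10 ≥ 9). Satisfied.
Quorum: 14 present; quorum is 15. Not satisfied.
Vote: the loan to an officer requires the unanimous vote of the votes cast (14 present − 5 abstaining = 9). Unanimous means all 9, so 9 affirmative votes are needed; 9 voted in favor. Satisfied. (Moot — without a quorum no business can be validly transacted.)

Invalid — quorum requirement not satisfied.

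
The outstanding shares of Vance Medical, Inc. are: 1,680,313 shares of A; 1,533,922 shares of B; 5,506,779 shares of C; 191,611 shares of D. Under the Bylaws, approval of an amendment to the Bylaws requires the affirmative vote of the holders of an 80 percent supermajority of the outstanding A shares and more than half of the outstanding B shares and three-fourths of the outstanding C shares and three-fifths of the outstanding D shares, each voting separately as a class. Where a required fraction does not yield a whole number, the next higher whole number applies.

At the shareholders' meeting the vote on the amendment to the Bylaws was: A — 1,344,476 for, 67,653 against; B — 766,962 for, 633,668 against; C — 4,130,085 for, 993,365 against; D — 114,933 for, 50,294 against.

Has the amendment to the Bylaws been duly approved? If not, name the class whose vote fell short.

A: 4/5 of 1680313 = 1344250.40, rounded up to 1344251; 1,344,251 required, 1,344,476 in favor — approved.
B: a majority of 1533922 is 766962; 766,962 required, 766,962 in favor — approved.
C: 3/4 of 5506779 = 4130084.25, rounded up to 4130085; 4,130,085 required, 4,130,085 in favor — approved.
D: 3/5 of 191611 = 114966.60, rounded up to 114967; 114,967 required, 114,933 in favor — not approved.

Not approved — the D shares did not give the required vote.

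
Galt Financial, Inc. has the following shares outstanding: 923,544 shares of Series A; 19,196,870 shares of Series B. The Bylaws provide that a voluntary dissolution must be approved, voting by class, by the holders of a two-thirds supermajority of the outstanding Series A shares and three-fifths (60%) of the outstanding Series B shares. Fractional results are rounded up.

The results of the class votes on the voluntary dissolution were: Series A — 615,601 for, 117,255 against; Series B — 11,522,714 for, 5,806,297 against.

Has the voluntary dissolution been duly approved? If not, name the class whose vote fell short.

Series A: 2/3 of 923544 = 615696; 615,696 required, 615,601 in favor — not approved.
Series B: 3/5 of 19196870 = 11518122; 11,518,122 required, 11,522,714 in favor — approved.

Not approved — the Series A shares did not give the required vote.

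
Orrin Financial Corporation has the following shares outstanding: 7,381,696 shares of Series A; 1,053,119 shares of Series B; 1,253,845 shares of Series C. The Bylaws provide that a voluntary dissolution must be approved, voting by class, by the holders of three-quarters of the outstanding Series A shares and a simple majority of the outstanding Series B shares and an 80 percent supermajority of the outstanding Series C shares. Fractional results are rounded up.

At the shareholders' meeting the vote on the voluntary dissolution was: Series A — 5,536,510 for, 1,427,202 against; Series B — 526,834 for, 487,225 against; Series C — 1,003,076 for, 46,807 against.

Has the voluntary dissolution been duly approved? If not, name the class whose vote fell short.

Series A: 3/4 of 7381696 = 5536272; 5,536,272 required, 5,536,510 in favor — approved.
Series B: a majority of 1053119 is 526560; 526,560 required, 526,834 in favor — approved.
Series C: 4/5 of 1253845 = 1003076; 1,003,076 required, 1,003,076 in favor — approved.

Approved — every class gave the required vote.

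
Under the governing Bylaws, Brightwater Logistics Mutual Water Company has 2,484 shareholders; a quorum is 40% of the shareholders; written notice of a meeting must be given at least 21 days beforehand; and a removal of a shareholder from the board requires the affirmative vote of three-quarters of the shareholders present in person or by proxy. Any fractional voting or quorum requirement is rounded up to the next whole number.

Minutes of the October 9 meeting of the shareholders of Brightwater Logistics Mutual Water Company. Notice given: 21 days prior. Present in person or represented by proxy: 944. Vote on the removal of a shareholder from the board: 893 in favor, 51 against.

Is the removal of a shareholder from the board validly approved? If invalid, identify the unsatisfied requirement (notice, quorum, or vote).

Invalid — quorum requirement not satisfied.

Notice: 21 days given; 21 required. Satisfied.
Quorum: 40% of 2,484 = 993.60, rounded up to 994; 944 present. Not satisfied.
Vote: requires three-fourths of those present (944); 3/4 of 944 = 708, so 708 needed; 893 in favor. Satisfied.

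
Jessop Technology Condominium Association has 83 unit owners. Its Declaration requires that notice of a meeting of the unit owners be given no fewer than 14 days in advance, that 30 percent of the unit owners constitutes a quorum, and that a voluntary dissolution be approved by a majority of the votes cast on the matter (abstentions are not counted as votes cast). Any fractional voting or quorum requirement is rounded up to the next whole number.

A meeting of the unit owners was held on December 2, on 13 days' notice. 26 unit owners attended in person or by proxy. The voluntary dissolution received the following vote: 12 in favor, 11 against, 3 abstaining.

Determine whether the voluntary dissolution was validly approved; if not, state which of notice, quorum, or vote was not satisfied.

Invalid — notice requirement not satisfied.

Notice: 13 days given; 14 required. Not satisfied.
Quorum: 30% of 83 = 24.90, rounded up to 25; 26 present. Satisfied.
Vote: requires a majority of the votes cast (26 − 3 abstaining = 23); a majority of 23 is 12, so 12 needed; 12 in favor. Satisfied.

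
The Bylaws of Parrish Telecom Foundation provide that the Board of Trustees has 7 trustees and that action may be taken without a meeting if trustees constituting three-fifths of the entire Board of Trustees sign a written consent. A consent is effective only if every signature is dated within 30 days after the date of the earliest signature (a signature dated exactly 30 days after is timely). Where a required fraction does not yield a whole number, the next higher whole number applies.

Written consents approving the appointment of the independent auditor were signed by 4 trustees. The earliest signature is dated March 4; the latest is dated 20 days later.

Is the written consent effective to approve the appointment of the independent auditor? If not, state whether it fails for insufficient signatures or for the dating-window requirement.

Not effective — insufficient signatures.

Signatures required: three-fifths of 7 — 3/5 of 7 = 4.20, rounded up to 5, so 5 needed; 4 signed. Insufficient.
Dating window: the latest signature is 20 days after the earliest; the limit is 30 days. Within the window.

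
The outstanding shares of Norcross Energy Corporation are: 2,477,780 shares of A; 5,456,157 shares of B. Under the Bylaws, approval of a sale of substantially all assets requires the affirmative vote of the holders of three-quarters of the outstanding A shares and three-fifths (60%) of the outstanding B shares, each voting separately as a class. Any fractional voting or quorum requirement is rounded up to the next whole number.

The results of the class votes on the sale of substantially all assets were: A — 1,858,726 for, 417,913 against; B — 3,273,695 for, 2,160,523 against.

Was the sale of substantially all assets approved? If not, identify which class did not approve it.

Approved — every class gave the required vote.

A: 3/4 of 2477780 = 1858335; 1,858,335 required, 1,858,726 in favor — approved.
B: 3/5 of 5456157 = 3273694.20, rounded up to 3273695; 3,273,695 required, 3,273,695 in favor — approved.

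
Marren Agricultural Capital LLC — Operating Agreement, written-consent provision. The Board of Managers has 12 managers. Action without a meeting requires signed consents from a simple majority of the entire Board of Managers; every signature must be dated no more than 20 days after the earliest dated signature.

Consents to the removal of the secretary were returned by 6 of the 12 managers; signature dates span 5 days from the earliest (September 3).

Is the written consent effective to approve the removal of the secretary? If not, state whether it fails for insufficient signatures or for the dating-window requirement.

Signatures required: a simple majority of 12 — a majority of 12 is 7, so 7 needed; 6 signed. Insufficient.
Dating window: the latest signature is 5 days after the earliest; the limit is 20 days. Within the window.

Not effective — insufficient signatures.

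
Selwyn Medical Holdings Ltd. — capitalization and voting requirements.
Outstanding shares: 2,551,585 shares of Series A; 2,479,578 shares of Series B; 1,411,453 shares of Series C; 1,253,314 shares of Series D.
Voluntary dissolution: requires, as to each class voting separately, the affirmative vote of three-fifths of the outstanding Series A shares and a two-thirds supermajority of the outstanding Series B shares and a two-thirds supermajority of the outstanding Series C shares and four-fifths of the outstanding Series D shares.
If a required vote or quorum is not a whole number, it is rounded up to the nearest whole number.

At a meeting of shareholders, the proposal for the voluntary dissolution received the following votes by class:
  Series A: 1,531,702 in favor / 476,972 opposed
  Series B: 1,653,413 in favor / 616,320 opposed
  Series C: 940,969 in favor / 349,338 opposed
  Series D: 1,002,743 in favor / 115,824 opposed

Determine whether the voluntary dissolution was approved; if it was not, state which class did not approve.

Series A: 3/5 of 2551585 = 1530951; 1,530,951 required, 1,531,702 in favor — approved.
Series B: 2/3 of 2479578 = 1653052; 1,653,052 required, 1,653,413 in favor — approved.
Series C: 2/3 of 1411453 = 940968.67, rounded up to 940969; 940,969 required, 940,969 in favor — approved.
Series D: 4/5 of 1253314 = 1002651.20, rounded up to 1002652; 1,002,652 required, 1,002,743 in favor — approved.

Approved — every class gave the required vote.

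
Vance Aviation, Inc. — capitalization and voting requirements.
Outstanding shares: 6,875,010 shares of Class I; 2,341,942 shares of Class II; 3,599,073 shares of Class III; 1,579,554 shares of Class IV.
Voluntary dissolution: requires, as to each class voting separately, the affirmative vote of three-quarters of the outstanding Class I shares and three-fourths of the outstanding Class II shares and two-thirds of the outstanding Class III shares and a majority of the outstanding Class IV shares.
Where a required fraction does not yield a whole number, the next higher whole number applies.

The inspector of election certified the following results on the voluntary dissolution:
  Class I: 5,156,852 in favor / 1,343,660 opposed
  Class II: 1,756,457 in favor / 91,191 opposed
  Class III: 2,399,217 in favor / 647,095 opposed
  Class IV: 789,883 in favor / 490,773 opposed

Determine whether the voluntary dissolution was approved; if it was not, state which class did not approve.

Not approved — the Class III shares did not give the required vote.

Class I: 3/4 of 6875010 = 5156257.50, rounded up to 5156258; 5,156,258 required, 5,156,852 in favor — approved.
Class II: 3/4 of 2341942 = 1756456.50, rounded up to 1756457; 1,756,457 required, 1,756,457 in favor — approved.
Class III: 2/3 of 3599073 = 2399382; 2,399,382 required, 2,399,217 in favor — not approved.
Class IV: a majority of 1579554 is 789778; 789,778 required, 789,883 in favor — approved.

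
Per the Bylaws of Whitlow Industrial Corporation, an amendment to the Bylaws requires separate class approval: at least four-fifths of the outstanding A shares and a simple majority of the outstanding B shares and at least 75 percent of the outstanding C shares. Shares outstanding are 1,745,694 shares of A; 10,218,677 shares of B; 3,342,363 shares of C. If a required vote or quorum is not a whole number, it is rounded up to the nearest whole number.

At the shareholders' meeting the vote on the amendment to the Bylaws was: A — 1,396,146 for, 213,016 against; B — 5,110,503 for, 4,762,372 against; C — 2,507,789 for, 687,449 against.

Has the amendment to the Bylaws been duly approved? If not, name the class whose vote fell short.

Not approved — the A shares did not give the required vote.

A: 4/5 of 1745694 = 1396555.20, rounded up to 1396556; 1,396,556 required, 1,396,146 in favor — not approved.
B: a majority of 10218677 is 5109339; 5,109,339 required, 5,110,503 in favor — approved.
C: 3/4 of 3342363 = 2506772.25, rounded up to 2506773; 2,506,773 required, 2,507,789 in favor — approved.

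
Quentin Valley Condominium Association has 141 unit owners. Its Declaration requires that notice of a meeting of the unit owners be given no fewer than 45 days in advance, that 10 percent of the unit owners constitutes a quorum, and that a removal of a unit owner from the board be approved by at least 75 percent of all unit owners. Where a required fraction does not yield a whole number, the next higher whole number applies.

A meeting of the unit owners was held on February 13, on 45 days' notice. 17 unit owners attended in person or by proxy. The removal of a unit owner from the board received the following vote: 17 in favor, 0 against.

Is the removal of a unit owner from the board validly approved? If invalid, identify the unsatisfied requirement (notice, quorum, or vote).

Notice: 45 days given; 45 required. Satisfied.
Quorum: 10% of 141 = 14.10, rounded up to 15; 17 present. Satisfied.
Vote: requires three-fourths of all unit owners (141); 3/4 of 141 = 105.75, rounded up to 106, so 106 needed; 17 in favor. Not satisfied.

Invalid — vote requirement not satisfied.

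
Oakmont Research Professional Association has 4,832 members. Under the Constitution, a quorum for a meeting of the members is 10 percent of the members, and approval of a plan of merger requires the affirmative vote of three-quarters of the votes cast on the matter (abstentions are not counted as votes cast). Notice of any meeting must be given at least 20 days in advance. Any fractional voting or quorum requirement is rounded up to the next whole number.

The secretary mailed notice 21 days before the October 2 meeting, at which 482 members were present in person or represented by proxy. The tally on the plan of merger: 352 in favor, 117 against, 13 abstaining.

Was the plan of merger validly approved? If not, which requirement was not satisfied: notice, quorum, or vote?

Notice: 21 days given; 20 required. Satisfied.
Quorum: 10% of 4,832 = 483.20, rounded up to 484; 482 present. Not satisfied.
Vote: requires three-fourths of the votes cast (482 − 13 abstaining = 469); 3/4 of 469 = 351.75, rounded up to 352, so 352 needed; 352 in favor. Satisfied.

Invalid — quorum requirement not satisfied.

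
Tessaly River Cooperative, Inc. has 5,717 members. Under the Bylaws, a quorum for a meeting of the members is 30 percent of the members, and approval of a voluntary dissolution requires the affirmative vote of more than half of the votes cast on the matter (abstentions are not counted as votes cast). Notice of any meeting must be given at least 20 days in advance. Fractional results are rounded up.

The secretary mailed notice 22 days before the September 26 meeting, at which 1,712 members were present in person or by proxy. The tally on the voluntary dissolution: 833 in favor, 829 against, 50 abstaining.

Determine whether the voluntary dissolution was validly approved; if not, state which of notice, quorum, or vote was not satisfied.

Notice: 22 days given; 20 required. Satisfied.
Quorum: 30% of 5,717 = 1,715.10, rounded up to 1,716; 1,712 present. Not satisfied.
Vote: requires a majority of the votes cast (1,712 − 50 abstaining = 1,662); a majority of 1662 is 832, so 832 needed; 833 in favor. Satisfied.

Invalid — quorum requirement not satisfied.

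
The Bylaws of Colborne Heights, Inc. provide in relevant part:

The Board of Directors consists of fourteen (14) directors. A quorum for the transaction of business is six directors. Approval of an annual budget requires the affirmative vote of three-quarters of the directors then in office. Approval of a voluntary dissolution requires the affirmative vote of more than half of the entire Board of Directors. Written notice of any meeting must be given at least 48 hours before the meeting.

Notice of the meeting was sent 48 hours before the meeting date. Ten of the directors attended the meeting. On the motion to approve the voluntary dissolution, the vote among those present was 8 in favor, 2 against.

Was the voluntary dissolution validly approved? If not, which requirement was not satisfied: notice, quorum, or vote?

Valid — all requirements satisfied.

Notice: 48 hours given; 48 required (48 ≥ 48). Satisfied.
Quorum: 10 present; quorum is 6. Satisfied.
Vote: the voluntary dissolution requires a majority of the entire Board of Directors (14). A majority of 14 is 8, so 8 affirmative votes are needed; 8 voted in favor. Satisfied.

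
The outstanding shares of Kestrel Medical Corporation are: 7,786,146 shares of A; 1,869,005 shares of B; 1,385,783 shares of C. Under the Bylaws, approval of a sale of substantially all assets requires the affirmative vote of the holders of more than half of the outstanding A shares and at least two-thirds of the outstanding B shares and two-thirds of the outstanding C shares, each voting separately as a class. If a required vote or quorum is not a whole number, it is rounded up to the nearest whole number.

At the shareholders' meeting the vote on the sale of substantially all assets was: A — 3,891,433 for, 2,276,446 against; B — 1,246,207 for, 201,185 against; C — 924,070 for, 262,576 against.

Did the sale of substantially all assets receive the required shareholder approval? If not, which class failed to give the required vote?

Not approved — the A shares did not give the required vote.

A: a majority of 7786146 is 3893074; 3,893,074 required, 3,891,433 in favor — not approved.
B: 2/3 of 1869005 = 1246003.33, rounded up to 1246004; 1,246,004 required, 1,246,207 in favor — approved.
C: 2/3 of 1385783 = 923855.33, rounded up to 923856; 923,856 required, 924,070 in favor — approved.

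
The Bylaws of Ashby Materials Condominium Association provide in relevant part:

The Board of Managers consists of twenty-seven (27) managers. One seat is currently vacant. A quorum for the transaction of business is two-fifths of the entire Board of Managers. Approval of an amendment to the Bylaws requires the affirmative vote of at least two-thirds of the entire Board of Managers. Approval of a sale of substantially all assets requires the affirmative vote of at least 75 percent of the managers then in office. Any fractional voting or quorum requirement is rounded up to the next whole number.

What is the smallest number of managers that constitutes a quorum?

2/5 of 27 = 10.80, rounded up to 11.

11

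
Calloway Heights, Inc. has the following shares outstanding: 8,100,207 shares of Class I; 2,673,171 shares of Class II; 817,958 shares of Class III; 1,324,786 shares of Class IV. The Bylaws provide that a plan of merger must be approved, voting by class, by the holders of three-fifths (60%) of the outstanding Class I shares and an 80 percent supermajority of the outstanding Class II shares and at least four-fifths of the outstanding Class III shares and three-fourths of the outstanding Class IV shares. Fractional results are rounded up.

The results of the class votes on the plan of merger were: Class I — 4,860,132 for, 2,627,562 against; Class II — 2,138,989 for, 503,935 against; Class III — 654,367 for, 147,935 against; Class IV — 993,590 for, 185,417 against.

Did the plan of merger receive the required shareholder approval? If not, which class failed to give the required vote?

Approved — every class gave the required vote.

Class I: 3/5 of 8100207 = 4860124.20, rounded up to 4860125; 4,860,125 required, 4,860,132 in favor — approved.
Class II: 4/5 of 2673171 = 2138536.80, rounded up to 2138537; 2,138,537 required, 2,138,989 in favor — approved.
Class III: 4/5 of 817958 = 654366.40, rounded up to 654367; 654,367 required, 654,367 in favor — approved.
Class IV: 3/4 of 1324786 = 993589.50, rounded up to 993590; 993,590 required, 993,590 in favor — approved.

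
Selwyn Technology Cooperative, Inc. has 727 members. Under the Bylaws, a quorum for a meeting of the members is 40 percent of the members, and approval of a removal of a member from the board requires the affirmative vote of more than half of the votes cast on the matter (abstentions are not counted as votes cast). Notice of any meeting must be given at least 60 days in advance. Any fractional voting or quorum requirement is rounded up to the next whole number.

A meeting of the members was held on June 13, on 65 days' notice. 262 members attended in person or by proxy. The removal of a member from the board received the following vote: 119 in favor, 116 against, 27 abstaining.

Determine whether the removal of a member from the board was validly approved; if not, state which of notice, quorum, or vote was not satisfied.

Notice: 65 days given; 60 required. Satisfied.
Quorum: 40% of 727 = 290.80, rounded up to 291; 262 present. Not satisfied.
Vote: requires a majority of the votes cast (262 − 27 abstaining = 235); a majority of 235 is 118, so 118 needed; 119 in favor. Satisfied.

Invalid — quorum requirement not satisfied.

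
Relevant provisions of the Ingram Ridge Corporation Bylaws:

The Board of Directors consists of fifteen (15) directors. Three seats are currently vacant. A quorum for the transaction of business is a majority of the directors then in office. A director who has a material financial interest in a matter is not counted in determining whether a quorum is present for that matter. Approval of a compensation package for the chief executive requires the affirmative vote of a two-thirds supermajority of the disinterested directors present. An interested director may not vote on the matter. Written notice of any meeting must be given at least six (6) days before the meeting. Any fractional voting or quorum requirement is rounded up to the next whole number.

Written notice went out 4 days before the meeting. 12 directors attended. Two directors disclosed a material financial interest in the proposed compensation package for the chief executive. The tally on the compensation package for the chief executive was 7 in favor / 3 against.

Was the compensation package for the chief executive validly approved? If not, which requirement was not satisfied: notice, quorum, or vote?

Invalid — notice requirement not satisfied.

Notice: 4 days given; 6 required (4 < 6). Not satisfied.
Quorum: 12 present, but the 2 interested directors do not count, leaving 10. Quorum is 7. Satisfied.
Vote: the compensation package for the chief executive requires two-thirds of the disinterested directors present (12 − 2 = 10). 2/3 of 10 = 6.67, rounded up to 7, so 7 affirmative votes are needed; 7 voted in favor. Satisfied.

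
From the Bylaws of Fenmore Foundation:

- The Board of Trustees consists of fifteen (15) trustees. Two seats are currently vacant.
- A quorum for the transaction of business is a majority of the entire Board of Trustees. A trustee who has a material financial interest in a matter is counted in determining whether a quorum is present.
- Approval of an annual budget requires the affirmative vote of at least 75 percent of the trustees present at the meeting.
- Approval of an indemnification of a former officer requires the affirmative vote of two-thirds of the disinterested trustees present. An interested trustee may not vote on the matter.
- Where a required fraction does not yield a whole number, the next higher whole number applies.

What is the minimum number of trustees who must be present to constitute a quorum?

A majority of 15 is 8.

8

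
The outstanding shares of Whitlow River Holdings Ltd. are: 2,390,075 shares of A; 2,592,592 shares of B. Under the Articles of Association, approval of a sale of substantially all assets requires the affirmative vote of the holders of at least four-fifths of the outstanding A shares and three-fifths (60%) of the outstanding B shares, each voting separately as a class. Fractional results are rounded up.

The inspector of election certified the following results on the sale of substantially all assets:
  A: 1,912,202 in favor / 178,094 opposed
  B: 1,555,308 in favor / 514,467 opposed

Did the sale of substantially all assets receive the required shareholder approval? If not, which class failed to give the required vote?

A: 4/5 of 2390075 = 1912060; 1,912,060 required, 1,912,202 in favor — approved.
B: 3/5 of 2592592 = 1555555.20, rounded up to 1555556; 1,555,556 required, 1,555,308 in favor — not approved.

Not approved — the B shares did not give the required vote.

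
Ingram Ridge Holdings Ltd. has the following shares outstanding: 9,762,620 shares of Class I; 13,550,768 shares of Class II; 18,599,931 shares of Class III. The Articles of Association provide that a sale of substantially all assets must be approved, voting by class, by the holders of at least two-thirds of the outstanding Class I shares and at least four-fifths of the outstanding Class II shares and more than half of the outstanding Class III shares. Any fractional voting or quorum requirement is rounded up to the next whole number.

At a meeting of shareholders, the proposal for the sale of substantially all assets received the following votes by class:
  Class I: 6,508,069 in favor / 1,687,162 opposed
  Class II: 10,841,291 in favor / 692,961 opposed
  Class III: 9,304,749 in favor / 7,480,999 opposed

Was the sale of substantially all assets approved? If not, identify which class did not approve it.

Not approved — the Class I shares did not give the required vote.

Class I: 2/3 of 9762620 = 6508413.33, rounded up to 6508414; 6,508,414 required, 6,508,069 in favor — not approved.
Class II: 4/5 of 13550768 = 10840614.40, rounded up to 10840615; 10,840,615 required, 10,841,291 in favor — approved.
Class III: a majority of 18599931 is 9299966; 9,299,966 required, 9,304,749 in favor — approved.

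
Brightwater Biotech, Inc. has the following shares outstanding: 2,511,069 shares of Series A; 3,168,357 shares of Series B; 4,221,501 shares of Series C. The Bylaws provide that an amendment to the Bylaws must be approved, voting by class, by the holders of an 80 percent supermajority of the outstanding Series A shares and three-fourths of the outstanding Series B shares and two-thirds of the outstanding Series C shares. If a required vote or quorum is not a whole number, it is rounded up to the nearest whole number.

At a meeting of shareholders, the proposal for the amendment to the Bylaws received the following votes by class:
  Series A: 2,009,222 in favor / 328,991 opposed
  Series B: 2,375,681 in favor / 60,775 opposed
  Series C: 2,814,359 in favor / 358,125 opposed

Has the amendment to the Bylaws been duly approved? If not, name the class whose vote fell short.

Not approved — the Series B shares did not give the required vote.

Series A: 4/5 of 2511069 = 2008855.20, rounded up to 2008856; 2,008,856 required, 2,009,222 in favor — approved.
Series B: 3/4 of 3168357 = 2376267.75, rounded up to 2376268; 2,376,268 required, 2,375,681 in favor — not approved.
Series C: 2/3 of 4221501 = 2814334; 2,814,334 required, 2,814,359 in favor — approved.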